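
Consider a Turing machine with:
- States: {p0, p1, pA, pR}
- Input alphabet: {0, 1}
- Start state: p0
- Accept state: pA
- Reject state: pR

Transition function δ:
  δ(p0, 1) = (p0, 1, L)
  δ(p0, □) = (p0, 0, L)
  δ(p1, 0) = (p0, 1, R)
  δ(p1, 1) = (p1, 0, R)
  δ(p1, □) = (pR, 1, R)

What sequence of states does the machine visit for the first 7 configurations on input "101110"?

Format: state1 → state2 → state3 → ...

Execution trace:
Initial: [p0]101110
Step 1: δ(p0, 1) = (p0, 1, L) → [p0]□101110
Step 2: δ(p0, □) = (p0, 0, L) → [p0]□0101110
Step 3: δ(p0, □) = (p0, 0, L) → [p0]□00101110
Step 4: δ(p0, □) = (p0, 0, L) → [p0]□000101110
Step 5: δ(p0, □) = (p0, 0, L) → [p0]□0000101110
Step 6: δ(p0, □) = (p0, 0, L) → [p0]□00000101110

State sequence: p0 → p0 → p0 → p0 → p0 → p0 → p0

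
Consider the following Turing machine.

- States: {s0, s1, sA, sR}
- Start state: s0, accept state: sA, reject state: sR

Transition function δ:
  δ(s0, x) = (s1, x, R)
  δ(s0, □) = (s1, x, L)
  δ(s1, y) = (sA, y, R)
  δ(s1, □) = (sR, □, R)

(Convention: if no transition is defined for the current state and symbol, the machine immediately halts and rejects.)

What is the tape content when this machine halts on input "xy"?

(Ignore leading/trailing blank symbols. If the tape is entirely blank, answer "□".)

Execution trace:
Initial: [s0]xy
Step 1: δ(s0, x) = (s1, x, R) → x[s1]y
Step 2: δ(s1, y) = (sA, y, R) → xy[sA]□

The machine reaches the accept state sA and halts.

Final tape (ignoring leading/trailing blanks): xy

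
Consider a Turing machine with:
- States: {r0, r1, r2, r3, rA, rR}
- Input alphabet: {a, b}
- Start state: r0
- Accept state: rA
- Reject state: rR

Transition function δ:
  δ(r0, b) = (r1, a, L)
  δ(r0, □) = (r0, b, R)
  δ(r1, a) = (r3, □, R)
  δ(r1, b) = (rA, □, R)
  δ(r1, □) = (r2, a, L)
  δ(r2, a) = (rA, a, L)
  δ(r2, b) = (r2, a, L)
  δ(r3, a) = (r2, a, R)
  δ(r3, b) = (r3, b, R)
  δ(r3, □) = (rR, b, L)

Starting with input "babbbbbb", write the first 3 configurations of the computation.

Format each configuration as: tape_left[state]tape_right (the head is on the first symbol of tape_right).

Transitions applied:
Step 1: δ(r0, b) = (r1, a, L)
Step 2: δ(r1, □) = (r2, a, L)

The first 3 configurations are:
[r0]babbbbbb ⊢ [r1]□aabbbbbb ⊢ [r2]□aaabbbbbb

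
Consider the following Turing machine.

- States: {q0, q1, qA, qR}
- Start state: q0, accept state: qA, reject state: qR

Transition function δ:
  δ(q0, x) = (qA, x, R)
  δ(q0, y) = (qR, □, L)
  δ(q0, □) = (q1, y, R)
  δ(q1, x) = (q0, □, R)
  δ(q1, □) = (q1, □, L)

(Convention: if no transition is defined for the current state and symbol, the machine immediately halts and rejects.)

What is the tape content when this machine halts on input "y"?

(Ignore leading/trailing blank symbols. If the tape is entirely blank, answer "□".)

Execution trace:
Initial: [q0]y
Step 1: δ(q0, y) = (qR, □, L) → [qR]□□

The machine reaches the reject state qR and halts.

Final tape (ignoring leading/trailing blanks): □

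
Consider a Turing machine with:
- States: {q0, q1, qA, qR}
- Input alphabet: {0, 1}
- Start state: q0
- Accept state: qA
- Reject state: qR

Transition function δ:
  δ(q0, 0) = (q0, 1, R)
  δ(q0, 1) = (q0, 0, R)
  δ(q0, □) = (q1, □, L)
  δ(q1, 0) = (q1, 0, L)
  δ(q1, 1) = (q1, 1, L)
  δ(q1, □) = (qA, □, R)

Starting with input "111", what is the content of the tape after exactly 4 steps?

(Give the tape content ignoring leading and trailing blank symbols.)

Execution trace:
Initial: [q0]111
Step 1: δ(q0, 1) = (q0, 0, R) → 0[q0]11
Step 2: δ(q0, 1) = (q0, 0, R) → 00[q0]1
Step 3: δ(q0, 1) = (q0, 0, R) → 000[q0]□
Step 4: δ(q0, □) = (q1, □, L) → 00[q1]0□

After 4 steps, the tape (ignoring leading/trailing blanks) is: 000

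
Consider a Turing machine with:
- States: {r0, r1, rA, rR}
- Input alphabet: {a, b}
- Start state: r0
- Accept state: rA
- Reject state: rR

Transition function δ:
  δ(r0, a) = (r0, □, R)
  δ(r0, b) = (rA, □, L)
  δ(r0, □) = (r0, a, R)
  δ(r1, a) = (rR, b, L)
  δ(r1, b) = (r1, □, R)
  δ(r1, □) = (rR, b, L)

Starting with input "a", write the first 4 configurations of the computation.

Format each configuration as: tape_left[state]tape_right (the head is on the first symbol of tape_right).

Transitions applied:
Step 1: δ(r0, a) = (r0, □, R)
Step 2: δ(r0, □) = (r0, a, R)
Step 3: δ(r0, □) = (r0, a, R)

The first 4 configurations are:
[r0]a ⊢ □[r0]□ ⊢ □a[r0]□ ⊢ □aa[r0]□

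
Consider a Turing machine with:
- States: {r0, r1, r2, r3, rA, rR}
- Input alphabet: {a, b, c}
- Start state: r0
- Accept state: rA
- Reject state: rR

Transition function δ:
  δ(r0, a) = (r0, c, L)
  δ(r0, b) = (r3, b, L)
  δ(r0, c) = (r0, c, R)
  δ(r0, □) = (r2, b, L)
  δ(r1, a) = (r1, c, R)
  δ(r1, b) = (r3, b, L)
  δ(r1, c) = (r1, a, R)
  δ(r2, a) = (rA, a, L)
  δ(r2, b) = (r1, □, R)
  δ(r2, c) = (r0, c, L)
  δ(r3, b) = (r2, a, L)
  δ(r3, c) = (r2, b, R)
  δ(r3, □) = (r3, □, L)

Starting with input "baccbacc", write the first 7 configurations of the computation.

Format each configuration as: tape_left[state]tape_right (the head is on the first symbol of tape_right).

Transitions applied:
Step 1: δ(r0, b) = (r3, b, L)
Step 2: δ(r3, □) = (r3, □, L)
Step 3: δ(r3, □) = (r3, □, L)
Step 4: δ(r3, □) = (r3, □, L)
Step 5: δ(r3, □) = (r3, □, L)
Step 6: δ(r3, □) = (r3, □, L)

The first 7 configurations are:
[r0]baccbacc ⊢ [r3]□baccbacc ⊢ [r3]□□baccbacc ⊢ [r3]□□□baccbacc ⊢ [r3]□□□□baccbacc ⊢ [r3]□□□□□baccbacc ⊢ [r3]□□□□□□baccbacc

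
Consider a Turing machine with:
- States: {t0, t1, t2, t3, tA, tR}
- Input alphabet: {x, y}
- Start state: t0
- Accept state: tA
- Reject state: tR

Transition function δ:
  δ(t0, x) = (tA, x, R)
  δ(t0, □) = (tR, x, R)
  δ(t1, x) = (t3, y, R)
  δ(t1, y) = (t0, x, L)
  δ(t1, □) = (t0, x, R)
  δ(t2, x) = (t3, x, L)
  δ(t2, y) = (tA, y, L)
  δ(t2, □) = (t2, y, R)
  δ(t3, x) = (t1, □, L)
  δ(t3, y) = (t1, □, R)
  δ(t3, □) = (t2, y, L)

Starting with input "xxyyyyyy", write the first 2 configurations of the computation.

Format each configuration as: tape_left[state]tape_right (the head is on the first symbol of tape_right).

Transitions applied:
Step 1: δ(t0, x) = (tA, x, R)

The first 2 configurations are:
[t0]xxyyyyyy ⊢ x[tA]xyyyyyy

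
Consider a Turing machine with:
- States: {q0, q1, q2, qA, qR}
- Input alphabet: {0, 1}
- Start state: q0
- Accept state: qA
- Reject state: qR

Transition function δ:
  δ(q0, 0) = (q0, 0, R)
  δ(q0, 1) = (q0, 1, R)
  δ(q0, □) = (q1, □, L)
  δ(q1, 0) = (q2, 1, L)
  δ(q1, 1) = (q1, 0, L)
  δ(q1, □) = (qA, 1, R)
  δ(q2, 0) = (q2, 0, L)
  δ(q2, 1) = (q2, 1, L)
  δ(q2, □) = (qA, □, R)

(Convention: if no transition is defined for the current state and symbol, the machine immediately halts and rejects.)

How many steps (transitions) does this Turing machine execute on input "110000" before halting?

Execution trace:
Initial: [q0]110000
Step 1: δ(q0, 1) = (q0, 1, R) → 1[q0]10000
Step 2: δ(q0, 1) = (q0, 1, R) → 11[q0]0000
Step 3: δ(q0, 0) = (q0, 0, R) → 110[q0]000
Step 4: δ(q0, 0) = (q0, 0, R) → 1100[q0]00
Step 5: δ(q0, 0) = (q0, 0, R) → 11000[q0]0
Step 6: δ(q0, 0) = (q0, 0, R) → 110000[q0]□
Step 7: δ(q0, □) = (q1, □, L) → 11000[q1]0□
Step 8: δ(q1, 0) = (q2, 1, L) → 1100[q2]01□
Step 9: δ(q2, 0) = (q2, 0, L) → 110[q2]001□
Step 10: δ(q2, 0) = (q2, 0, L) → 11[q2]0001□
Step 11: δ(q2, 0) = (q2, 0, L) → 1[q2]10001□
Step 12: δ(q2, 1) = (q2, 1, L) → [q2]110001□
Step 13: δ(q2, 1) = (q2, 1, L) → [q2]□110001□
Step 14: δ(q2, □) = (qA, □, R) → □[qA]110001□

The machine reaches the accept state qA and halts.

The machine executed 14 steps before halting.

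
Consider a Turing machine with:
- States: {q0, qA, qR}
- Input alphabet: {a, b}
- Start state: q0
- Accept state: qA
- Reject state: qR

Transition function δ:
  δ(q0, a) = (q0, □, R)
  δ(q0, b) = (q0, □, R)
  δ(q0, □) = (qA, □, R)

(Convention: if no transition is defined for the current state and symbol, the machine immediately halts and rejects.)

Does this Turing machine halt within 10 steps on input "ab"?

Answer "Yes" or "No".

Execution trace:
Initial: [q0]ab
Step 1: δ(q0, a) = (q0, □, R) → □[q0]b
Step 2: δ(q0, b) = (q0, □, R) → □□[q0]□
Step 3: δ(q0, □) = (qA, □, R) → □□□[qA]□

The machine reaches the accept state qA and halts.
The machine halted after 3 steps (within the 10-step bound).

Answer: Yes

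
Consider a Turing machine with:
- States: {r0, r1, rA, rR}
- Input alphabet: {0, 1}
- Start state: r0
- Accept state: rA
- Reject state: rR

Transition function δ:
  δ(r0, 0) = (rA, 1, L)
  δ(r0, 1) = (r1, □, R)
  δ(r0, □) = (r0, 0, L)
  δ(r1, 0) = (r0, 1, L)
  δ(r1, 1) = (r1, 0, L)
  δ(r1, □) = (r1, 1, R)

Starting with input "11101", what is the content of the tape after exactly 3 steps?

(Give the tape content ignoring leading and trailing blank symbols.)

Execution trace:
Initial: [r0]11101
Step 1: δ(r0, 1) = (r1, □, R) → □[r1]1101
Step 2: δ(r1, 1) = (r1, 0, L) → [r1]□0101
Step 3: δ(r1, □) = (r1, 1, R) → 1[r1]0101

After 3 steps, the tape (ignoring leading/trailing blanks) is: 10101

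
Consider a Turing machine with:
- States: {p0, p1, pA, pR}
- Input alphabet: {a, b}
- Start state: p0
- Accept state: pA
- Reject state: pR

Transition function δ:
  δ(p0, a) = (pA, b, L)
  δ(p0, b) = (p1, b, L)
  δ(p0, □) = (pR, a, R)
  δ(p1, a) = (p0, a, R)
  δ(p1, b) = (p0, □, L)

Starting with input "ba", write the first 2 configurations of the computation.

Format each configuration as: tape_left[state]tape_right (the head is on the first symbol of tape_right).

Transitions applied:
Step 1: δ(p0, b) = (p1, b, L)

The first 2 configurations are:
[p0]ba ⊢ [p1]□ba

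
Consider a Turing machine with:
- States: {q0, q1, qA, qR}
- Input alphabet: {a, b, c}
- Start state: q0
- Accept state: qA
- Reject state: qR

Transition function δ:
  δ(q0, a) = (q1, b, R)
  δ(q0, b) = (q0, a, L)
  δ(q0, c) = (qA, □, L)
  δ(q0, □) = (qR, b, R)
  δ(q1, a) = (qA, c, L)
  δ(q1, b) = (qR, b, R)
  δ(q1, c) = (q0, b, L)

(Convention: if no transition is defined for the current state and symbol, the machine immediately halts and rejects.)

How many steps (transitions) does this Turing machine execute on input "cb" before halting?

Execution trace:
Initial: [q0]cb
Step 1: δ(q0, c) = (qA, □, L) → [qA]□□b

The machine reaches the accept state qA and halts.

The machine executed 1 step before halting.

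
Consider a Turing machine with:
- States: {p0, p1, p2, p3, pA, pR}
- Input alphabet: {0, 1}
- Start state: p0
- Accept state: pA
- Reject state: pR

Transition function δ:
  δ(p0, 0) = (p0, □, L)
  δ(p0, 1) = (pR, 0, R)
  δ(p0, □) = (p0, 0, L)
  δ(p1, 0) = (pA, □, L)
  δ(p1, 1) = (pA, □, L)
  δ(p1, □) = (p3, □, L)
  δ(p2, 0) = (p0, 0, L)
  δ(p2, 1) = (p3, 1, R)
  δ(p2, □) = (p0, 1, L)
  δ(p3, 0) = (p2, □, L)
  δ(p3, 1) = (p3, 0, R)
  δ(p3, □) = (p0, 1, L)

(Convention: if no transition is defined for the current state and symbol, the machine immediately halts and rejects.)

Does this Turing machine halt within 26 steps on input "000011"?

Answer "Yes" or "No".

Execution trace:
Initial: [p0]000011
Step 1: δ(p0, 0) = (p0, □, L) → [p0]□□00011
Step 2: δ(p0, □) = (p0, 0, L) → [p0]□0□00011
Step 3: δ(p0, □) = (p0, 0, L) → [p0]□00□00011
Step 4: δ(p0, □) = (p0, 0, L) → [p0]□000□00011
Step 5: δ(p0, □) = (p0, 0, L) → [p0]□0000□00011
Step 6: δ(p0, □) = (p0, 0, L) → [p0]□00000□00011
Step 7: δ(p0, □) = (p0, 0, L) → [p0]□000000□00011
Step 8: δ(p0, □) = (p0, 0, L) → [p0]□0000000□00011
Step 9: δ(p0, □) = (p0, 0, L) → [p0]□00000000□00011
Step 10: δ(p0, □) = (p0, 0, L) → [p0]□000000000□00011
Step 11: δ(p0, □) = (p0, 0, L) → [p0]□0000000000□00011
Step 12: δ(p0, □) = (p0, 0, L) → [p0]□00000000000□00011
Step 13: δ(p0, □) = (p0, 0, L) → [p0]□000000000000□00011
Step 14: δ(p0, □) = (p0, 0, L) → [p0]□0000000000000□00011
Step 15: δ(p0, □) = (p0, 0, L) → [p0]□00000000000000□00011
Step 16: δ(p0, □) = (p0, 0, L) → [p0]□000000000000000□00011
Step 17: δ(p0, □) = (p0, 0, L) → [p0]□0000000000000000□00011
Step 18: δ(p0, □) = (p0, 0, L) → [p0]□00000000000000000□00011
Step 19: δ(p0, □) = (p0, 0, L) → [p0]□000000000000000000□00011
Step 20: δ(p0, □) = (p0, 0, L) → [p0]□0000000000000000000□00011
Step 21: δ(p0, □) = (p0, 0, L) → [p0]□00000000000000000000□00011
Step 22: δ(p0, □) = (p0, 0, L) → [p0]□000000000000000000000□00011
Step 23: δ(p0, □) = (p0, 0, L) → [p0]□0000000000000000000000□00011
Step 24: δ(p0, □) = (p0, 0, L) → [p0]□00000000000000000000000□00011
Step 25: δ(p0, □) = (p0, 0, L) → [p0]□000000000000000000000000□00011
Step 26: δ(p0, □) = (p0, 0, L) → [p0]□0000000000000000000000000□00011

The machine has not reached a halting state after 26 steps.
The machine did not halt within the 26-step bound.

Answer: No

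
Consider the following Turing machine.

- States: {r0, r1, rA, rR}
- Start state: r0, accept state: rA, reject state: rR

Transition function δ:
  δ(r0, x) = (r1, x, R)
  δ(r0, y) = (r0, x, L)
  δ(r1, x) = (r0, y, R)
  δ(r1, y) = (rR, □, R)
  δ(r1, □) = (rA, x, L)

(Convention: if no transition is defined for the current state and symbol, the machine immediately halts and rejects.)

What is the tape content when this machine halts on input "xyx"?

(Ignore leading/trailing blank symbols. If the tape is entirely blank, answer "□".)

Execution trace:
Initial: [r0]xyx
Step 1: δ(r0, x) = (r1, x, R) → x[r1]yx
Step 2: δ(r1, y) = (rR, □, R) → x□[rR]x

The machine reaches the reject state rR and halts.

Final tape (ignoring leading/trailing blanks): x□x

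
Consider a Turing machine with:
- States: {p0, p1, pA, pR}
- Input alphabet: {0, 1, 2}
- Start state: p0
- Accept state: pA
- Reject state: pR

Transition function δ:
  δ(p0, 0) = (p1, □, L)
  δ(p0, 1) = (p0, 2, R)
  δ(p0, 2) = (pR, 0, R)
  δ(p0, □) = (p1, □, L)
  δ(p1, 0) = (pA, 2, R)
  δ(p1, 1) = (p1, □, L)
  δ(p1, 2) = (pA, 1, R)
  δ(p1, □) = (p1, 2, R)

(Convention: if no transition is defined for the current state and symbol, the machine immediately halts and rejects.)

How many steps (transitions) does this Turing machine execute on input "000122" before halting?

Execution trace:
Initial: [p0]000122
Step 1: δ(p0, 0) = (p1, □, L) → [p1]□□00122
Step 2: δ(p1, □) = (p1, 2, R) → 2[p1]□00122
Step 3: δ(p1, □) = (p1, 2, R) → 22[p1]00122
Step 4: δ(p1, 0) = (pA, 2, R) → 222[pA]0122

The machine reaches the accept state pA and halts.

The machine executed 4 steps before halting.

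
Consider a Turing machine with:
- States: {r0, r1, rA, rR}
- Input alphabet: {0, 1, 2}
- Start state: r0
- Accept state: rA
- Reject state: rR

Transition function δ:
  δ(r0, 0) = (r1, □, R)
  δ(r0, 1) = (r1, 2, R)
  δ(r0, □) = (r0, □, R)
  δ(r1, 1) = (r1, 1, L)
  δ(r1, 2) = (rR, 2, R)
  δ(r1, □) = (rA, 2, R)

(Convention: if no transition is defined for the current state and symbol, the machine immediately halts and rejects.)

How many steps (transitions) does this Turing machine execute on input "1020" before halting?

Execution trace:
Initial: [r0]1020
Step 1: δ(r0, 1) = (r1, 2, R) → 2[r1]020

No transition is defined for δ(r1, 0). By convention the machine halts and rejects.

The machine executed 1 step before halting.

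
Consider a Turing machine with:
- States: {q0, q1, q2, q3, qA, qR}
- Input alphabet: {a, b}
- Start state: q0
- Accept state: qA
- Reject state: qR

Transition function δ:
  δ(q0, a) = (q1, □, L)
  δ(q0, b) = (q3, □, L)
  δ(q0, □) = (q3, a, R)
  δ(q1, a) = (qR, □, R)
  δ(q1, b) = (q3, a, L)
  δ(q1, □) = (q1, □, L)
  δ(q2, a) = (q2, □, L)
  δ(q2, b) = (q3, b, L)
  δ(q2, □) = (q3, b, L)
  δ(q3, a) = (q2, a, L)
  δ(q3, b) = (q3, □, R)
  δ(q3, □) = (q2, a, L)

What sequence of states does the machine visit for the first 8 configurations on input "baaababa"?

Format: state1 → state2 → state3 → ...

Execution trace:
Initial: [q0]baaababa
Step 1: δ(q0, b) = (q3, □, L) → [q3]□□aaababa
Step 2: δ(q3, □) = (q2, a, L) → [q2]□a□aaababa
Step 3: δ(q2, □) = (q3, b, L) → [q3]□ba□aaababa
Step 4: δ(q3, □) = (q2, a, L) → [q2]□aba□aaababa
Step 5: δ(q2, □) = (q3, b, L) → [q3]□baba□aaababa
Step 6: δ(q3, □) = (q2, a, L) → [q2]□ababa□aaababa
Step 7: δ(q2, □) = (q3, b, L) → [q3]□bababa□aaababa

State sequence: q0 → q3 → q2 → q3 → q2 → q3 → q2 → q3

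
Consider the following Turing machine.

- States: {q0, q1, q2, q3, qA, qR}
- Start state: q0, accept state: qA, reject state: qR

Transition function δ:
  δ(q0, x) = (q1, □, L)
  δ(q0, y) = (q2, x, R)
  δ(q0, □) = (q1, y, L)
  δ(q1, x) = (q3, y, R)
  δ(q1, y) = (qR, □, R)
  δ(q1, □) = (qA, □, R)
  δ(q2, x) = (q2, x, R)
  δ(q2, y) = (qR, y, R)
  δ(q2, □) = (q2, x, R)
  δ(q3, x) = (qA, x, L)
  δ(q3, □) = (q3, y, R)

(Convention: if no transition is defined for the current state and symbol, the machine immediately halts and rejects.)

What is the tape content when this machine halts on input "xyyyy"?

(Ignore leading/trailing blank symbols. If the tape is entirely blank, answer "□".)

Execution trace:
Initial: [q0]xyyyy
Step 1: δ(q0, x) = (q1, □, L) → [q1]□□yyyy
Step 2: δ(q1, □) = (qA, □, R) → □[qA]□yyyy

The machine reaches the accept state qA and halts.

Final tape (ignoring leading/trailing blanks): yyyy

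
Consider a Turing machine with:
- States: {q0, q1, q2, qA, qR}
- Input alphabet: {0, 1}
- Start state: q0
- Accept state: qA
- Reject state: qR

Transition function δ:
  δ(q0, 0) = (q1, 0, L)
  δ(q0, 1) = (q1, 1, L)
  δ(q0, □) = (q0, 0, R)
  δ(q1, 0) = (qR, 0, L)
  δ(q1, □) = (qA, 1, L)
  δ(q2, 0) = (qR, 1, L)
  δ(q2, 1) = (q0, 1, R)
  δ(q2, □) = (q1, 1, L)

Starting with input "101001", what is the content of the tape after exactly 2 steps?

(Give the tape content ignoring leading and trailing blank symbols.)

Execution trace:
Initial: [q0]101001
Step 1: δ(q0, 1) = (q1, 1, L) → [q1]□101001
Step 2: δ(q1, □) = (qA, 1, L) → [qA]□1101001

The machine reaches the accept state qA and halts.

After 2 steps, the tape (ignoring leading/trailing blanks) is: 1101001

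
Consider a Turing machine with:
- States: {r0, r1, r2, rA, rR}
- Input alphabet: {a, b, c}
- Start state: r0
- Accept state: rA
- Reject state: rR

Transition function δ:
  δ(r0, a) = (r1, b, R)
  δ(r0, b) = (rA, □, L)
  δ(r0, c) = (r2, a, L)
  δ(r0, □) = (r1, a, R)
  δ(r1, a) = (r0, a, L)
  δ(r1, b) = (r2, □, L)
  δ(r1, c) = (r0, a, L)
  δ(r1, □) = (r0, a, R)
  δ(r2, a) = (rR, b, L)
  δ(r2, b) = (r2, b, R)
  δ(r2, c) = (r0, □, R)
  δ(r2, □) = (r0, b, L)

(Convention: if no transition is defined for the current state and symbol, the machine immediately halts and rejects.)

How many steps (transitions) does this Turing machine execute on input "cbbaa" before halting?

Execution trace:
Initial: [r0]cbbaa
Step 1: δ(r0, c) = (r2, a, L) → [r2]□abbaa
Step 2: δ(r2, □) = (r0, b, L) → [r0]□babbaa
Step 3: δ(r0, □) = (r1, a, R) → a[r1]babbaa
Step 4: δ(r1, b) = (r2, □, L) → [r2]a□abbaa
Step 5: δ(r2, a) = (rR, b, L) → [rR]□b□abbaa

The machine reaches the reject state rR and halts.

The machine executed 5 steps before halting.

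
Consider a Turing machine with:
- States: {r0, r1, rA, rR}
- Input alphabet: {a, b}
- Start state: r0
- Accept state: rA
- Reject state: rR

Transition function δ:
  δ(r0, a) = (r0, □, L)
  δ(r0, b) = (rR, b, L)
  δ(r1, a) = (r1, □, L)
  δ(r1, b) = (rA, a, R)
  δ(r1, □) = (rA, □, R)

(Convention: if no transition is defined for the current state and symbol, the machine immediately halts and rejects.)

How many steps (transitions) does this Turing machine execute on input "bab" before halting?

Execution trace:
Initial: [r0]bab
Step 1: δ(r0, b) = (rR, b, L) → [rR]□bab

The machine reaches the reject state rR and halts.

The machine executed 1 step before halting.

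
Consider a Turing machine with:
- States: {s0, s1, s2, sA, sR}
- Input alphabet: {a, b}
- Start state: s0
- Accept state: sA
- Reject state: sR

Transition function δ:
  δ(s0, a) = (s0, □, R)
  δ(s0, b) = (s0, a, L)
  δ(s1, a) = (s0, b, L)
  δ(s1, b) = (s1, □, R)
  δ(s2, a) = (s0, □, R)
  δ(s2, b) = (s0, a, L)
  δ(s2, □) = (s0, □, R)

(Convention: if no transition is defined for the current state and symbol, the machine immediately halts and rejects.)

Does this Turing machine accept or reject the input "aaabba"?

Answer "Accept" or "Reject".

Execution trace:
Initial: [s0]aaabba
Step 1: δ(s0, a) = (s0, □, R) → □[s0]aabba
Step 2: δ(s0, a) = (s0, □, R) → □□[s0]abba
Step 3: δ(s0, a) = (s0, □, R) → □□□[s0]bba
Step 4: δ(s0, b) = (s0, a, L) → □□[s0]□aba

No transition is defined for δ(s0, □). By convention the machine halts and rejects.

Answer: Reject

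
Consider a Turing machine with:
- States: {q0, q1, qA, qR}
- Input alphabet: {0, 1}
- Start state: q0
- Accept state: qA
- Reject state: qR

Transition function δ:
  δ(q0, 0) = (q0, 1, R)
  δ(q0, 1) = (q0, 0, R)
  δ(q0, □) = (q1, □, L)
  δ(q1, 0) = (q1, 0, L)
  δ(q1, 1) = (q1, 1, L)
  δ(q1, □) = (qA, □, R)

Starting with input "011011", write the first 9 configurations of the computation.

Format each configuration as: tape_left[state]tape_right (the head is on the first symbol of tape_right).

Transitions applied:
Step 1: δ(q0, 0) = (q0, 1, R)
Step 2: δ(q0, 1) = (q0, 0, R)
Step 3: δ(q0, 1) = (q0, 0, R)
Step 4: δ(q0, 0) = (q0, 1, R)
Step 5: δ(q0, 1) = (q0, 0, R)
Step 6: δ(q0, 1) = (q0, 0, R)
Step 7: δ(q0, □) = (q1, □, L)
Step 8: δ(q1, 0) = (q1, 0, L)

The first 9 configurations are:
[q0]011011 ⊢ 1[q0]11011 ⊢ 10[q0]1011 ⊢ 100[q0]011 ⊢ 1001[q0]11 ⊢ 10010[q0]1 ⊢ 100100[q0]□ ⊢ 10010[q1]0□ ⊢ 1001[q1]00□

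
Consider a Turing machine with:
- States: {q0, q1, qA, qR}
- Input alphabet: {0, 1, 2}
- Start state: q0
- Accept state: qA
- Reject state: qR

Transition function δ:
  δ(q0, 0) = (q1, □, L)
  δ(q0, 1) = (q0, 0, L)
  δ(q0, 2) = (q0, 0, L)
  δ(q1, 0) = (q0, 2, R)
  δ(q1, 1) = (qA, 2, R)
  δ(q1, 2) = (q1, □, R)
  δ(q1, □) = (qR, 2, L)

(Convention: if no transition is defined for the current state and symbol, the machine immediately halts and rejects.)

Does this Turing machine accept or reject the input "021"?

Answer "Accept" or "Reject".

Execution trace:
Initial: [q0]021
Step 1: δ(q0, 0) = (q1, □, L) → [q1]□□21
Step 2: δ(q1, □) = (qR, 2, L) → [qR]□2□21

The machine reaches the reject state qR and halts.

Answer: Reject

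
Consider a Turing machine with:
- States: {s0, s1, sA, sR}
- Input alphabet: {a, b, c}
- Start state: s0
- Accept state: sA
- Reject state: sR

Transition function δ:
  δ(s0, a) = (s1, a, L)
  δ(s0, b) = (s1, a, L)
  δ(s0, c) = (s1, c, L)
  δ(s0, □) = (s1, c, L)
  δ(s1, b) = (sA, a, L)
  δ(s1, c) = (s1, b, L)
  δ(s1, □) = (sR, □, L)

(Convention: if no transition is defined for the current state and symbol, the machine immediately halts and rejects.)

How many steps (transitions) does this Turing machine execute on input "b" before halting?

Execution trace:
Initial: [s0]b
Step 1: δ(s0, b) = (s1, a, L) → [s1]□a
Step 2: δ(s1, □) = (sR, □, L) → [sR]□□a

The machine reaches the reject state sR and halts.

The machine executed 2 steps before halting.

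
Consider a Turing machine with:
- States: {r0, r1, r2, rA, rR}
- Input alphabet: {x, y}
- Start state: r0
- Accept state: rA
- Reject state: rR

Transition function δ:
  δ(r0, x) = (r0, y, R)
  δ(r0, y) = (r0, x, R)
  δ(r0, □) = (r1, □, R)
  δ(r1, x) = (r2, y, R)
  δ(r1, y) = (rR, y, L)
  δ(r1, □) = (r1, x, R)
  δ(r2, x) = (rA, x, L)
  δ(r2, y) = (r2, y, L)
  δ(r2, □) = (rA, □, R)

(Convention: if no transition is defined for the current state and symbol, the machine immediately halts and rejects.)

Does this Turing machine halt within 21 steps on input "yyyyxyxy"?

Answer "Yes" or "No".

Execution trace:
Initial: [r0]yyyyxyxy
Step 1: δ(r0, y) = (r0, x, R) → x[r0]yyyxyxy
Step 2: δ(r0, y) = (r0, x, R) → xx[r0]yyxyxy
Step 3: δ(r0, y) = (r0, x, R) → xxx[r0]yxyxy
Step 4: δ(r0, y) = (r0, x, R) → xxxx[r0]xyxy
Step 5: δ(r0, x) = (r0, y, R) → xxxxy[r0]yxy
Step 6: δ(r0, y) = (r0, x, R) → xxxxyx[r0]xy
Step 7: δ(r0, x) = (r0, y, R) → xxxxyxy[r0]y
Step 8: δ(r0, y) = (r0, x, R) → xxxxyxyx[r0]□
Step 9: δ(r0, □) = (r1, □, R) → xxxxyxyx□[r1]□
Step 10: δ(r1, □) = (r1, x, R) → xxxxyxyx□x[r1]□
Step 11: δ(r1, □) = (r1, x, R) → xxxxyxyx□xx[r1]□
Step 12: δ(r1, □) = (r1, x, R) → xxxxyxyx□xxx[r1]□
Step 13: δ(r1, □) = (r1, x, R) → xxxxyxyx□xxxx[r1]□
Step 14: δ(r1, □) = (r1, x, R) → xxxxyxyx□xxxxx[r1]□
Step 15: δ(r1, □) = (r1, x, R) → xxxxyxyx□xxxxxx[r1]□
Step 16: δ(r1, □) = (r1, x, R) → xxxxyxyx□xxxxxxx[r1]□
Step 17: δ(r1, □) = (r1, x, R) → xxxxyxyx□xxxxxxxx[r1]□
Step 18: δ(r1, □) = (r1, x, R) → xxxxyxyx□xxxxxxxxx[r1]□
Step 19: δ(r1, □) = (r1, x, R) → xxxxyxyx□xxxxxxxxxx[r1]□
Step 20: δ(r1, □) = (r1, x, R) → xxxxyxyx□xxxxxxxxxxx[r1]□
Step 21: δ(r1, □) = (r1, x, R) → xxxxyxyx□xxxxxxxxxxxx[r1]□

The machine has not reached a halting state after 21 steps.
The machine did not halt within the 21-step bound.

Answer: No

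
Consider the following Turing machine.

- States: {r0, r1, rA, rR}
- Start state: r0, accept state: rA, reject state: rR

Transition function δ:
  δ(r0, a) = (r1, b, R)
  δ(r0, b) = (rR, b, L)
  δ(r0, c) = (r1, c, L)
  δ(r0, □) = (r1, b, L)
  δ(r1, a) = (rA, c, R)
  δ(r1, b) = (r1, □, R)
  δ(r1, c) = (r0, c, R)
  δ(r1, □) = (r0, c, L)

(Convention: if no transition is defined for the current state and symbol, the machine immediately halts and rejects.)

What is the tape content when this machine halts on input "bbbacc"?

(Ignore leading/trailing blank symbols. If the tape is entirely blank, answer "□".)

Execution trace:
Initial: [r0]bbbacc
Step 1: δ(r0, b) = (rR, b, L) → [rR]□bbbacc

The machine reaches the reject state rR and halts.

Final tape (ignoring leading/trailing blanks): bbbacc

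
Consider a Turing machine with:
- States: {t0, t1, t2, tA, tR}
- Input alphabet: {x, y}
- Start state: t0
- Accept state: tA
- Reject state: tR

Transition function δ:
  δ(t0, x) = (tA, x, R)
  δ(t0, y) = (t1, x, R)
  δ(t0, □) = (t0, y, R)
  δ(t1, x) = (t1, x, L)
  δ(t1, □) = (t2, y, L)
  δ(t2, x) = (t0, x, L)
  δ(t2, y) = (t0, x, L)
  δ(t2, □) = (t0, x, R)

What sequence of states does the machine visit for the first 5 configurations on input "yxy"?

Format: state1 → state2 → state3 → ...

Execution trace:
Initial: [t0]yxy
Step 1: δ(t0, y) = (t1, x, R) → x[t1]xy
Step 2: δ(t1, x) = (t1, x, L) → [t1]xxy
Step 3: δ(t1, x) = (t1, x, L) → [t1]□xxy
Step 4: δ(t1, □) = (t2, y, L) → [t2]□yxxy

State sequence: t0 → t1 → t1 → t1 → t2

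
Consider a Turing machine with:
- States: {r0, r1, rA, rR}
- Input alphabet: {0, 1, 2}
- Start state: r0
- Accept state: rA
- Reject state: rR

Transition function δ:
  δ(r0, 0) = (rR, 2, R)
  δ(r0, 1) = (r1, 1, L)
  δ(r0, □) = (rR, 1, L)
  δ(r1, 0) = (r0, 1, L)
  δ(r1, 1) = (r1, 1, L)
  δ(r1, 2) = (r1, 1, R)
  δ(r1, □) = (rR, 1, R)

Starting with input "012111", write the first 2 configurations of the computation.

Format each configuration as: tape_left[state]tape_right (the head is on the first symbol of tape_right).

Transitions applied:
Step 1: δ(r0, 0) = (rR, 2, R)

The first 2 configurations are:
[r0]012111 ⊢ 2[rR]12111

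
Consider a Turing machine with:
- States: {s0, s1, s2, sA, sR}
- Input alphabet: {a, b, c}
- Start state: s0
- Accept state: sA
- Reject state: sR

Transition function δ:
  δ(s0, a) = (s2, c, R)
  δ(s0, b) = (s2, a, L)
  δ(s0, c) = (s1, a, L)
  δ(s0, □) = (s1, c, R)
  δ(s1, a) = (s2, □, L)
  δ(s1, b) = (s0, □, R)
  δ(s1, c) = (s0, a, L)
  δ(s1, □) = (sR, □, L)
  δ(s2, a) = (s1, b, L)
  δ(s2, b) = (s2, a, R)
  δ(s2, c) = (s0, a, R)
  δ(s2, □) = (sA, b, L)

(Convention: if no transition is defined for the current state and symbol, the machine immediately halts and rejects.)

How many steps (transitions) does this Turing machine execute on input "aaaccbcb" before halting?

Execution trace:
Initial: [s0]aaaccbcb
Step 1: δ(s0, a) = (s2, c, R) → c[s2]aaccbcb
Step 2: δ(s2, a) = (s1, b, L) → [s1]cbaccbcb
Step 3: δ(s1, c) = (s0, a, L) → [s0]□abaccbcb
Step 4: δ(s0, □) = (s1, c, R) → c[s1]abaccbcb
Step 5: δ(s1, a) = (s2, □, L) → [s2]c□baccbcb
Step 6: δ(s2, c) = (s0, a, R) → a[s0]□baccbcb
Step 7: δ(s0, □) = (s1, c, R) → ac[s1]baccbcb
Step 8: δ(s1, b) = (s0, □, R) → ac□[s0]accbcb
Step 9: δ(s0, a) = (s2, c, R) → ac□c[s2]ccbcb
Step 10: δ(s2, c) = (s0, a, R) → ac□ca[s0]cbcb
Step 11: δ(s0, c) = (s1, a, L) → ac□c[s1]aabcb
Step 12: δ(s1, a) = (s2, □, L) → ac□[s2]c□abcb
Step 13: δ(s2, c) = (s0, a, R) → ac□a[s0]□abcb
Step 14: δ(s0, □) = (s1, c, R) → ac□ac[s1]abcb
Step 15: δ(s1, a) = (s2, □, L) → ac□a[s2]c□bcb
Step 16: δ(s2, c) = (s0, a, R) → ac□aa[s0]□bcb
Step 17: δ(s0, □) = (s1, c, R) → ac□aac[s1]bcb
Step 18: δ(s1, b) = (s0, □, R) → ac□aac□[s0]cb
Step 19: δ(s0, c) = (s1, a, L) → ac□aac[s1]□ab
Step 20: δ(s1, □) = (sR, □, L) → ac□aa[sR]c□ab

The machine reaches the reject state sR and halts.

The machine executed 20 steps before halting.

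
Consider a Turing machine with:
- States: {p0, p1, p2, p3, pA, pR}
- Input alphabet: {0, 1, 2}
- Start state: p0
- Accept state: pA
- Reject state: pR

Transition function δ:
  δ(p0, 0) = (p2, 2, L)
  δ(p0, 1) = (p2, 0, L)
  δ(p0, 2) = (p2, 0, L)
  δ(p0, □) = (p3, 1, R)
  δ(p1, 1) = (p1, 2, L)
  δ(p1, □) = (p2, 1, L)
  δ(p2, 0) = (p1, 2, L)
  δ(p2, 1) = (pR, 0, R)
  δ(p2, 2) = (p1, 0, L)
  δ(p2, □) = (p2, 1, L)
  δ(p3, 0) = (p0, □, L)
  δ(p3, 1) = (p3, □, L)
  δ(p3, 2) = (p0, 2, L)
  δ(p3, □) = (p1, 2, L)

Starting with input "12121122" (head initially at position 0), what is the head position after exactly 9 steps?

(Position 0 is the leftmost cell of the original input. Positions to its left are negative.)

Execution trace (head position shown):
Step 0: [p0]12121122  (head at position 0)
Step 1: move left → [p2]□02121122  (head at position -1)
Step 2: move left → [p2]□102121122  (head at position -2)
Step 3: move left → [p2]□1102121122  (head at position -3)
Step 4: move left → [p2]□11102121122  (head at position -4)
Step 5: move left → [p2]□111102121122  (head at position -5)
Step 6: move left → [p2]□1111102121122  (head at position -6)
Step 7: move left → [p2]□11111102121122  (head at position -7)
Step 8: move left → [p2]□111111102121122  (head at position -8)
Step 9: move left → [p2]□1111111102121122  (head at position -9)

After 9 steps, the head is at position -9.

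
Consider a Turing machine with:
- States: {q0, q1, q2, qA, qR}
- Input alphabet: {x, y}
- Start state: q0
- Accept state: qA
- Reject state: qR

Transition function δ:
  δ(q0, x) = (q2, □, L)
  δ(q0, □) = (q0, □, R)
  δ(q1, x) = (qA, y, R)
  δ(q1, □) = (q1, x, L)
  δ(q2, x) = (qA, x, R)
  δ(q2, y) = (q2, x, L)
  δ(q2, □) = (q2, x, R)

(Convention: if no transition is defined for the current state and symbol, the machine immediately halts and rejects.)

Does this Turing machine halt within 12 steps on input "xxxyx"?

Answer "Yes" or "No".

Execution trace:
Initial: [q0]xxxyx
Step 1: δ(q0, x) = (q2, □, L) → [q2]□□xxyx
Step 2: δ(q2, □) = (q2, x, R) → x[q2]□xxyx
Step 3: δ(q2, □) = (q2, x, R) → xx[q2]xxyx
Step 4: δ(q2, x) = (qA, x, R) → xxx[qA]xyx

The machine reaches the accept state qA and halts.
The machine halted after 4 steps (within the 12-step bound).

Answer: Yes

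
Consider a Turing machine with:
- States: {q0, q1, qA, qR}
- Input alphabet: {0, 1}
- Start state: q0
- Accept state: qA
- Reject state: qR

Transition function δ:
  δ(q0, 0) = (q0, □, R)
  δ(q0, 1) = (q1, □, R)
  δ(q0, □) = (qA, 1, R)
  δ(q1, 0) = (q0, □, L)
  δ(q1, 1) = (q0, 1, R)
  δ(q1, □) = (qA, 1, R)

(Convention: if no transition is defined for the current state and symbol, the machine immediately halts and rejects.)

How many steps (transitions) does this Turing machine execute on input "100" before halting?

Execution trace:
Initial: [q0]100
Step 1: δ(q0, 1) = (q1, □, R) → □[q1]00
Step 2: δ(q1, 0) = (q0, □, L) → [q0]□□0
Step 3: δ(q0, □) = (qA, 1, R) → 1[qA]□0

The machine reaches the accept state qA and halts.

The machine executed 3 steps before halting.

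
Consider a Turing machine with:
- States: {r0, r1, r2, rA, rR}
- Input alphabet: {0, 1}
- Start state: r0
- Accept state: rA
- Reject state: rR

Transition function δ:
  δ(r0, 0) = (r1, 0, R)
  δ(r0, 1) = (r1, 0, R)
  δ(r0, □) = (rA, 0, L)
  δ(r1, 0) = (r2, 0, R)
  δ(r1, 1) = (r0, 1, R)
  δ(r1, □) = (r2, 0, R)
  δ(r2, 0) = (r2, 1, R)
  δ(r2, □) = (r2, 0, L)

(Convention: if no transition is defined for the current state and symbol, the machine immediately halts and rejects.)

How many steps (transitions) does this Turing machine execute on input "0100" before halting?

Execution trace:
Initial: [r0]0100
Step 1: δ(r0, 0) = (r1, 0, R) → 0[r1]100
Step 2: δ(r1, 1) = (r0, 1, R) → 01[r0]00
Step 3: δ(r0, 0) = (r1, 0, R) → 010[r1]0
Step 4: δ(r1, 0) = (r2, 0, R) → 0100[r2]□
Step 5: δ(r2, □) = (r2, 0, L) → 010[r2]00
Step 6: δ(r2, 0) = (r2, 1, R) → 0101[r2]0
Step 7: δ(r2, 0) = (r2, 1, R) → 01011[r2]□
Step 8: δ(r2, □) = (r2, 0, L) → 0101[r2]10

No transition is defined for δ(r2, 1). By convention the machine halts and rejects.

The machine executed 8 steps before halting.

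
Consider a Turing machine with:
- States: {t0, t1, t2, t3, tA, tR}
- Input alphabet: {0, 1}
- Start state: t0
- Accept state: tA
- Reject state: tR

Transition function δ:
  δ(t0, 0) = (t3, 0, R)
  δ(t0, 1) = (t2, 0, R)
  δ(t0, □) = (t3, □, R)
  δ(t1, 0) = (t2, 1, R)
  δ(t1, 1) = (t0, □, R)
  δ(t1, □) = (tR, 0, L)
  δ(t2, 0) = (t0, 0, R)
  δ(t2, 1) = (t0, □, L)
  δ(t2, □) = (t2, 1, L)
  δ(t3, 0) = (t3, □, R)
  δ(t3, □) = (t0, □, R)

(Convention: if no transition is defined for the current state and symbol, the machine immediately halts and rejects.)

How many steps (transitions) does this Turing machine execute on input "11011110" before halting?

Execution trace:
Initial: [t0]11011110
Step 1: δ(t0, 1) = (t2, 0, R) → 0[t2]1011110
Step 2: δ(t2, 1) = (t0, □, L) → [t0]0□011110
Step 3: δ(t0, 0) = (t3, 0, R) → 0[t3]□011110
Step 4: δ(t3, □) = (t0, □, R) → 0□[t0]011110
Step 5: δ(t0, 0) = (t3, 0, R) → 0□0[t3]11110

No transition is defined for δ(t3, 1). By convention the machine halts and rejects.

The machine executed 5 steps before halting.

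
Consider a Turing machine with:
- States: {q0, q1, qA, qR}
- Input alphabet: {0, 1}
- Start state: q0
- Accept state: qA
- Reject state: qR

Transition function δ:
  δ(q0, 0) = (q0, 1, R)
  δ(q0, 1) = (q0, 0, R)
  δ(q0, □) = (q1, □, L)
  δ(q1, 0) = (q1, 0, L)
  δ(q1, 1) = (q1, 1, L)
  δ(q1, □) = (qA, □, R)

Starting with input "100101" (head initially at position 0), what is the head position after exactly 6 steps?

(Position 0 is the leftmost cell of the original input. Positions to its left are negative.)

Execution trace (head position shown):
Step 0: [q0]100101  (head at position 0)
Step 1: move right → 0[q0]00101  (head at position 1)
Step 2: move right → 01[q0]0101  (head at position 2)
Step 3: move right → 011[q0]101  (head at position 3)
Step 4: move right → 0110[q0]01  (head at position 4)
Step 5: move right → 01101[q0]1  (head at position 5)
Step 6: move right → 011010[q0]□  (head at position 6)

After 6 steps, the head is at position 6.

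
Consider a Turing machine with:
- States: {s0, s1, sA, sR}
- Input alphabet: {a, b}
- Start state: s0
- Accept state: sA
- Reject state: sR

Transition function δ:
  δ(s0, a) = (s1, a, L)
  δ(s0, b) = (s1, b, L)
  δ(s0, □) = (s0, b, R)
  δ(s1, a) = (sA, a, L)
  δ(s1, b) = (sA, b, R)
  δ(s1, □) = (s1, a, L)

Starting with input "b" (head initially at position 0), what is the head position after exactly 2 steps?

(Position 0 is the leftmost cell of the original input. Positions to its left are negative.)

Execution trace (head position shown):
Step 0: [s0]b  (head at position 0)
Step 1: move left → [s1]□b  (head at position -1)
Step 2: move left → [s1]□ab  (head at position -2)

After 2 steps, the head is at position -2.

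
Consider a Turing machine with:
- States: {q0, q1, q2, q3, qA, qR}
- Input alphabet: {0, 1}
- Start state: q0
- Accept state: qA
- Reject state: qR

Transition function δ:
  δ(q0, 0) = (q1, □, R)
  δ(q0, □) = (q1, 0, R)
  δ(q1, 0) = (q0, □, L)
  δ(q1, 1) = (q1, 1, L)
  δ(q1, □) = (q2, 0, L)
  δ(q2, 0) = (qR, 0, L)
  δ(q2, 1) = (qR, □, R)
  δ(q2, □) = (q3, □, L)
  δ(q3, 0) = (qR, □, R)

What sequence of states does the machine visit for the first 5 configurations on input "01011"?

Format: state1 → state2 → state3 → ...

Execution trace:
Initial: [q0]01011
Step 1: δ(q0, 0) = (q1, □, R) → □[q1]1011
Step 2: δ(q1, 1) = (q1, 1, L) → [q1]□1011
Step 3: δ(q1, □) = (q2, 0, L) → [q2]□01011
Step 4: δ(q2, □) = (q3, □, L) → [q3]□□01011

No transition is defined for δ(q3, □). By convention the machine halts and rejects.

State sequence: q0 → q1 → q1 → q2 → q3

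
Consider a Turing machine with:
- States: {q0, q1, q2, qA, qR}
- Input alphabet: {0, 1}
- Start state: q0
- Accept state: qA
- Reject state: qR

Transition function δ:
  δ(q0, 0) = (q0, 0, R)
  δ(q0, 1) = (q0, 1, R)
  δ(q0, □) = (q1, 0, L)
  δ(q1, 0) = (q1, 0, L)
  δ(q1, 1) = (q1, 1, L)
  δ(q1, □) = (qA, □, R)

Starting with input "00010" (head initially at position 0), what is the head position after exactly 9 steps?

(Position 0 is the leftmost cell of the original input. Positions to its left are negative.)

Execution trace (head position shown):
Step 0: [q0]00010  (head at position 0)
Step 1: move right → 0[q0]0010  (head at position 1)
Step 2: move right → 00[q0]010  (head at position 2)
Step 3: move right → 000[q0]10  (head at position 3)
Step 4: move right → 0001[q0]0  (head at position 4)
Step 5: move right → 00010[q0]□  (head at position 5)
Step 6: move left → 0001[q1]00  (head at position 4)
Step 7: move left → 000[q1]100  (head at position 3)
Step 8: move left → 00[q1]0100  (head at position 2)
Step 9: move left → 0[q1]00100  (head at position 1)

After 9 steps, the head is at position 1.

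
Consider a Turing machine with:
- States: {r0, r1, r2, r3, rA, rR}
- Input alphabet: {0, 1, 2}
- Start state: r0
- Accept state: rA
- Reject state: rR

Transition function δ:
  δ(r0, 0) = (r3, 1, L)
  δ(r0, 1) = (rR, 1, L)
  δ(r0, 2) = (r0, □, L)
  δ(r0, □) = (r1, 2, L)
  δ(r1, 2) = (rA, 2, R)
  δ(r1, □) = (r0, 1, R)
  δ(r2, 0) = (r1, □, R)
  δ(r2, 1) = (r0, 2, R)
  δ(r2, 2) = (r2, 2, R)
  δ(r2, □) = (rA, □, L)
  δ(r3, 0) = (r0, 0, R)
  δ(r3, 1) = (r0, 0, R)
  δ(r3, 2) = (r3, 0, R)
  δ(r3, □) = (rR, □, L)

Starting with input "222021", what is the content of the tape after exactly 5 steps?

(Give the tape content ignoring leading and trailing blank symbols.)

Execution trace:
Initial: [r0]222021
Step 1: δ(r0, 2) = (r0, □, L) → [r0]□□22021
Step 2: δ(r0, □) = (r1, 2, L) → [r1]□2□22021
Step 3: δ(r1, □) = (r0, 1, R) → 1[r0]2□22021
Step 4: δ(r0, 2) = (r0, □, L) → [r0]1□□22021
Step 5: δ(r0, 1) = (rR, 1, L) → [rR]□1□□22021

The machine reaches the reject state rR and halts.

After 5 steps, the tape (ignoring leading/trailing blanks) is: 1□□22021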